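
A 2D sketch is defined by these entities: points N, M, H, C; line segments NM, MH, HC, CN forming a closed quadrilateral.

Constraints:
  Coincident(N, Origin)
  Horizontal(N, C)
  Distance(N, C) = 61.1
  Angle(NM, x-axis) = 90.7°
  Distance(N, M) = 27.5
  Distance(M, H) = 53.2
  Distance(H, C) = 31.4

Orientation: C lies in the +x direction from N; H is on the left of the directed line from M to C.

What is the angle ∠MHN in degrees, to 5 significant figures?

26.840°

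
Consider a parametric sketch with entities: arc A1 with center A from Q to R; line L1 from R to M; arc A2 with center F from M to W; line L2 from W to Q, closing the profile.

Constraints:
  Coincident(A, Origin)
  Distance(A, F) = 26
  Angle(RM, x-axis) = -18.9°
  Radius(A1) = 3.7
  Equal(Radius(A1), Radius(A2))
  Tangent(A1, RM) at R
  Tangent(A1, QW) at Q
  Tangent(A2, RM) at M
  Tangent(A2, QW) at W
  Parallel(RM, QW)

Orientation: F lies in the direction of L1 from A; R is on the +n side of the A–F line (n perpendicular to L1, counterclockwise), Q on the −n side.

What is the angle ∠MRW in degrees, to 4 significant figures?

15.89°

The slot axis is L1's direction at -18.9°, so u = (cos -18.9°, sin -18.9°) = (0.9461, -0.3239) and n = (−sin -18.9°, cos -18.9°) = (0.3239, 0.9461). A is at the origin and F lies 26.0 along u from A, so F = 26.0·u = (24.60, -8.422). Tangency of A1 to both parallel lines with radius 3.7 puts R and Q at A ± 3.7·n: R = (1.198, 3.501), Q = (-1.198, -3.501). Equal radii place M and W the same way about F: M = F + 3.7·n = (25.80, -4.921), W = F − 3.7·n = (23.40, -11.92). Then cos ∠MRW = RM·RW / (|RM||RW|), giving 15.89°.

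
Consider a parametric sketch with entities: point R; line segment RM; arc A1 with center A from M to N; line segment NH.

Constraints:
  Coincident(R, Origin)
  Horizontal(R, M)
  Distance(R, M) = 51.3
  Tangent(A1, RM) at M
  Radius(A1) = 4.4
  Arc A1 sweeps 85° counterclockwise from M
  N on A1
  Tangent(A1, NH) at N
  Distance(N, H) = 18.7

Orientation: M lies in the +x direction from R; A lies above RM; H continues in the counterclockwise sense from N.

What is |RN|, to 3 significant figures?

55.8

Since A1 is tangent to RM there, AM ⟂ RM, so A = M + (0, 4.4) = (51.3, 4.40). On A1, M sits at bearing -90° from A; an 85° counterclockwise sweep puts N at bearing -5°, so N = A + 4.4·(cos -5°, sin -5°) = (55.7, 4.02). Then |RN| = |N − R| = 55.8.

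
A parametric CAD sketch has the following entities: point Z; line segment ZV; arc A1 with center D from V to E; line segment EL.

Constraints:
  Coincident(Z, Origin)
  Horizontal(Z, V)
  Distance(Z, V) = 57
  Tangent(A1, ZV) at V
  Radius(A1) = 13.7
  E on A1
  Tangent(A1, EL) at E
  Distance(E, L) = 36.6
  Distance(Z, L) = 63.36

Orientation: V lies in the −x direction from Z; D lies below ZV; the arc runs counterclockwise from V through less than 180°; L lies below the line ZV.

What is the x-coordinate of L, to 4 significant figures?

-40.19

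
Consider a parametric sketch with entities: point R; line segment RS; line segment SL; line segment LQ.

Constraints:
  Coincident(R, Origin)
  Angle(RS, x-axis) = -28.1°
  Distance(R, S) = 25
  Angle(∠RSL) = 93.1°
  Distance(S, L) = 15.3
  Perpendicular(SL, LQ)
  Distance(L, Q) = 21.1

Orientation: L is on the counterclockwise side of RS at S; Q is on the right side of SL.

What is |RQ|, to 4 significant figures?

48.98

∠RSL = 93.1°, so SL runs at -28.1° + (180° − 93.1°) = 58.80° from the x-axis; with |SL| = 15.3, L = S + 15.3·(cos 58.80°, sin 58.80°) = (29.98, 1.312). SL ⟂ LQ; with |LQ| = 21.1 on the right of SL, Q = L + 21.1·(0.8554, -0.5180) = (48.03, -9.619). Then |RQ| = |Q − R| = 48.98.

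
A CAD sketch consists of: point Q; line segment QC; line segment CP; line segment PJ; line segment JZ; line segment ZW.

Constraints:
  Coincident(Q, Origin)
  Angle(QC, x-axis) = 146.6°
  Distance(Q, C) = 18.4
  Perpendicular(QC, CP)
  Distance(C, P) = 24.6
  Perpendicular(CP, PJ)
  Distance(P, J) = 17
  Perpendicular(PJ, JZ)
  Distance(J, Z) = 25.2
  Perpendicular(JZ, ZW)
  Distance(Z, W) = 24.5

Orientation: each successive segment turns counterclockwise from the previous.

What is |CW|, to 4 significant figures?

7.524

The perpendicularity gives JZ at right angles to PJ, so JZ runs at 56.60°; with |JZ| = 25.2, Z = (-0.8385, 1.272). The perpendicularity gives ZW at right angles to JZ, so ZW runs at 146.6°; with |ZW| = 24.5, W = (-21.29, 14.76). Then |CW| = |W − C| = 7.524.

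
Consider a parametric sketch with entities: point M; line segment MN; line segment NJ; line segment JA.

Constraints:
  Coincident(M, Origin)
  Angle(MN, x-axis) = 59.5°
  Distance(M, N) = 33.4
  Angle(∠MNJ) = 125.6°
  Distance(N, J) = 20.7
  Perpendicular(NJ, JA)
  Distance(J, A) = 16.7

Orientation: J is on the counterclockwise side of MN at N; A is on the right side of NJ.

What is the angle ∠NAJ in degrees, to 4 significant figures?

51.10°

∠MNJ = 125.6°, so NJ runs at 59.5° + (180° − 125.6°) = 113.9° from the x-axis; with |NJ| = 20.7, J = N + 20.7·(cos 113.9°, sin 113.9°) = (8.565, 47.70). NJ ⟂ JA; with |JA| = 16.7 on the right of NJ, A = J + 16.7·(0.9143, 0.4051) = (23.83, 54.47). Then cos ∠NAJ = AN·AJ / (|AN||AJ|), giving 51.10°.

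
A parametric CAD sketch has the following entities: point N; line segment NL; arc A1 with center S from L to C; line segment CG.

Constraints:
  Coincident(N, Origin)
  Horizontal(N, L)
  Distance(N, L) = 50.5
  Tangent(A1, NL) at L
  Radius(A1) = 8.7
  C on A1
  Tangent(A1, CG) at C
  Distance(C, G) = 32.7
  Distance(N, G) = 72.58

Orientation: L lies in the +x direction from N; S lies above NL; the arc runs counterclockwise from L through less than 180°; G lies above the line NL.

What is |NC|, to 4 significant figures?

59.82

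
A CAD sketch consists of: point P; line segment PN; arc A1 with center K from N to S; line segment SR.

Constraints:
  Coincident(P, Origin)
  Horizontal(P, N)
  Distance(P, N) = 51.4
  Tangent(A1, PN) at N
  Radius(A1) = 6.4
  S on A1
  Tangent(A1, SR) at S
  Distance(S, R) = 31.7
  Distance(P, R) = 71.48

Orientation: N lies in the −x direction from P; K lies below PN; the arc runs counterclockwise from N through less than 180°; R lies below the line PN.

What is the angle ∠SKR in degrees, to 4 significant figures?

78.59°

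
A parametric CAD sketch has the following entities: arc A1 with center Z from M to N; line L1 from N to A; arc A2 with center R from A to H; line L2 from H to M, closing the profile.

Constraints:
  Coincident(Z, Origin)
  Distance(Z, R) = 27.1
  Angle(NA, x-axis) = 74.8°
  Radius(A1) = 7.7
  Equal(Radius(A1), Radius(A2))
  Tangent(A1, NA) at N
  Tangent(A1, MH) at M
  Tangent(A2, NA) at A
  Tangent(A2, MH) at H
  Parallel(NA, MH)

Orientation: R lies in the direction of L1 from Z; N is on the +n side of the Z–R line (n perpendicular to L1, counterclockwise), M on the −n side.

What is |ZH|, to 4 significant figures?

28.17

The slot axis is L1's direction at 74.8°, so u = (cos 74.8°, sin 74.8°) = (0.2622, 0.9650) and n = (−sin 74.8°, cos 74.8°) = (-0.9650, 0.2622). Z is at the origin and R lies 27.1 along u from Z, so R = 27.1·u = (7.105, 26.15). Tangency of A1 to both parallel lines with radius 7.7 puts N and M at Z ± 7.7·n: N = (-7.431, 2.019), M = (7.431, -2.019). Equal radii place A and H the same way about R: A = R + 7.7·n = (-0.3253, 28.17), H = R − 7.7·n = (14.54, 24.13). Then |ZH| = |H − Z| = 28.17.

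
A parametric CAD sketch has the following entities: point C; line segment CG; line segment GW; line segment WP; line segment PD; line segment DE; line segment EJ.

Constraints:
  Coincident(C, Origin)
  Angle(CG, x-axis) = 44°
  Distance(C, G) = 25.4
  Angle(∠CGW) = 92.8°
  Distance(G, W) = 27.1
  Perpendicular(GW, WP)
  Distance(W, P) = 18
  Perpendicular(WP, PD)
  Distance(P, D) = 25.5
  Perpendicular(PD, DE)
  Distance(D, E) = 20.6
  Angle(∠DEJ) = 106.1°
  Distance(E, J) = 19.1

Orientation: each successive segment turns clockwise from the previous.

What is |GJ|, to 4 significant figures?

21.46

C is at the origin; CG runs at 44.0° with length 25.4, so G = (18.27, 17.64). ∠CGW = 92.8° gives GW at -43.20° from the x-axis; with |GW| = 27.1, W = (38.03, -0.9069). The perpendicularity gives WP at right angles to GW, so WP runs at -133.2°; with |WP| = 18.0, P = (25.70, -14.03). WP ⟂ PD, so PD runs at 136.8°; with |PD| = 25.5, D = (7.116, 3.428). PD ⟂ DE, so DE runs at 46.80°; with |DE| = 20.6, E = (21.22, 18.44). ∠DEJ = 106.1° gives EJ at -27.10° from the x-axis; with |EJ| = 19.1, J = (38.22, 9.743). Then |GJ| = |J − G| = 21.46.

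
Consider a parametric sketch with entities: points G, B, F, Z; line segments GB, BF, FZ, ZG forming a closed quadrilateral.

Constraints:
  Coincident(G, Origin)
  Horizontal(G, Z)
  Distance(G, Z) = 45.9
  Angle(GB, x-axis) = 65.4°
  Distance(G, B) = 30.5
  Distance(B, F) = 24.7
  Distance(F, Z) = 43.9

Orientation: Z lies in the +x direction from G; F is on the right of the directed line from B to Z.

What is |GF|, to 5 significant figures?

5.8011

Checks: |BF| = 24.70 ✓; |FZ| = 43.90 ✓.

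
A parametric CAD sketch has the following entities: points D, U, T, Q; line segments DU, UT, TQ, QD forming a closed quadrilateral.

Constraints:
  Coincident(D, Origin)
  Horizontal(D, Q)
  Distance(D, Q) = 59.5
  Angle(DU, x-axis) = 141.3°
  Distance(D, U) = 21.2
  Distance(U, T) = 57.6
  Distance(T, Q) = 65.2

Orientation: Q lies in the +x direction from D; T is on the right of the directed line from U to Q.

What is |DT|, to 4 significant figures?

39.84

D is at the origin; DQ is horizontal with |DQ| = 59.5 and Q in +x, so Q = (59.5, 0). DU runs at 141.3° with |DU| = 21.2, so U = (-16.55, 13.26). T is determined by |UT| = 57.6 and |TQ| = 65.2 together: it lies at the intersection of circle(U, 57.6) and circle(Q, 65.2). With |UQ| = 77.19, the foot of the radical line on UQ is 32.55 from U and the perpendicular offset is √(57.6² − 32.55²) = 47.52. Taking the right-of-UQ solution: T = (7.362, -39.15).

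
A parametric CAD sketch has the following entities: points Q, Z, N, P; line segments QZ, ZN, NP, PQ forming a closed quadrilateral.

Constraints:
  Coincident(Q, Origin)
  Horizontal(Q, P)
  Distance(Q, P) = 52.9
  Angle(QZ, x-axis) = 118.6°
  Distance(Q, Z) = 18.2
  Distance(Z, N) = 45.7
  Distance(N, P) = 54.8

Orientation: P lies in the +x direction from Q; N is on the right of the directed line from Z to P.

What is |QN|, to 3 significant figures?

28.0

Checks: |ZN| = 45.70 ✓; |NP| = 54.80 ✓.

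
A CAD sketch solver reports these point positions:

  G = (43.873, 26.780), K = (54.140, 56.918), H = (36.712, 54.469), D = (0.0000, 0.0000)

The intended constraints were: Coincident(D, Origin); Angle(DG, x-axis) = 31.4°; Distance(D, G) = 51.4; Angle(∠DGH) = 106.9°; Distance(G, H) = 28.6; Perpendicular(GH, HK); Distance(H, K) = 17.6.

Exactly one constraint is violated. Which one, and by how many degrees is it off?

Perpendicular(GH, HK) — off by 6.50°.

D = (0.00, 0.00) ✓; DG at 31.40° ✓; |DG| = 51.40 ✓; ∠DGH = 106.9° ✓; |GH| = 28.60 ✓; ∠(GH, HK) = 96.50° ✗; |HK| = 17.60 ✓.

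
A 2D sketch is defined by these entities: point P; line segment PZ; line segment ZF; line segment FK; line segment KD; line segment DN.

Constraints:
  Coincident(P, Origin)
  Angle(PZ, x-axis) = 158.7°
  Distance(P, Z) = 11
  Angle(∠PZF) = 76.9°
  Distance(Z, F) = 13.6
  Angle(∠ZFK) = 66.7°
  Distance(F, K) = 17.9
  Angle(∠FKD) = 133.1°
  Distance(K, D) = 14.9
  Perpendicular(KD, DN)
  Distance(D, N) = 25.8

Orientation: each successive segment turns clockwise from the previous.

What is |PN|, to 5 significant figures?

23.090

P is at the origin; PZ runs at 158.7° with length 11.0, so Z = (-10.249, 3.9958). ∠PZF = 76.9° gives ZF at 55.600° from the x-axis; with |ZF| = 13.6, F = (-2.5651, 15.217). ∠ZFK = 66.7° gives FK at -57.700° from the x-axis; with |FK| = 17.9, K = (6.9999, 0.087120). ∠FKD = 133.1° gives KD at -104.60° from the x-axis; with |KD| = 14.9, D = (3.2440, -14.332). KD ⟂ DN, so DN runs at 165.40°; with |DN| = 25.8, N = (-21.723, -7.8284). Then |PN| = |N − P| = 23.090.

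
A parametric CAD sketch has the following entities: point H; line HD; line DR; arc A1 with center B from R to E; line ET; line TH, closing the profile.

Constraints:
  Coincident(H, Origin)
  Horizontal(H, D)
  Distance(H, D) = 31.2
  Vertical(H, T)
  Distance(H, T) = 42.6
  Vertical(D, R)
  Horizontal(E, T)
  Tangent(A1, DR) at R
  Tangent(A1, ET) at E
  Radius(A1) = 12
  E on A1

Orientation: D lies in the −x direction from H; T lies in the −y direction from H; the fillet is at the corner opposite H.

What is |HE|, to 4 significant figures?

46.73

H is at the origin; H and D share the same y with |HD| = 31.2 and D on the −x side, so D = (-31.20, 0.000). HT is vertical with |HT| = 42.6 and T on the −y side, so T = (0.000, -42.60). The virtual corner opposite H is at (-31.20, -42.60). Since A1 is tangent to DR there, BR ⟂ DR and the tangent condition forces BE to be normal to ET, with radius 12.0, so the center B sits 12.0 in from both sides at B = (-19.20, -30.60). That places the tangent points at R = (-31.20, -30.60) on DR and E = (-19.20, -42.60) on ET. Then |HE| = |E − H| = 46.73.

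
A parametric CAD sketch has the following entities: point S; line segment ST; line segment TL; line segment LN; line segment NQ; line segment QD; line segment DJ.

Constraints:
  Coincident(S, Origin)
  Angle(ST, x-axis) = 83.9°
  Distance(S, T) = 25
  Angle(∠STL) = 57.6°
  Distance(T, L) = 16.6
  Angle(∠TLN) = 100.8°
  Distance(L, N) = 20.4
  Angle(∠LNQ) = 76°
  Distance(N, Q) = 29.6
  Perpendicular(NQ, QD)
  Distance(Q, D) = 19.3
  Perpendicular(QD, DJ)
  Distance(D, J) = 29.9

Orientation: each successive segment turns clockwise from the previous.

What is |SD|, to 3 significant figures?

30.7

∠LNQ = 76.0° gives NQ at 138° from the x-axis; with |NQ| = 29.6, Q = (-15.9, 16.2). NQ is perpendicular to QD, so QD runs at 48.3°; with |QD| = 19.3, D = (-3.10, 30.6). Then |SD| = |D − S| = 30.7.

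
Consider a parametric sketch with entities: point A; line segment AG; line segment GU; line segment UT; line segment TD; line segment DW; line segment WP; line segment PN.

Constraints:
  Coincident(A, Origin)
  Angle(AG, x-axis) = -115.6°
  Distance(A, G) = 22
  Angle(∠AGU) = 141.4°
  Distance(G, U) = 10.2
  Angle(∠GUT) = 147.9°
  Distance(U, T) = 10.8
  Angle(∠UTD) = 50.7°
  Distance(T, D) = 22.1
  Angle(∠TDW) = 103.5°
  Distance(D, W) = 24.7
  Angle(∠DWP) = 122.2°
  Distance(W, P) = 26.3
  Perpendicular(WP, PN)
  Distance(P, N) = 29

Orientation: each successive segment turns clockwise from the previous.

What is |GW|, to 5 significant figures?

16.821

A is at the origin; AG runs at -115.6° with length 22.0, so G = (-9.5059, -19.840). ∠AGU = 141.4° gives GU at -154.20° from the x-axis; with |GU| = 10.2, U = (-18.689, -24.280). ∠GUT = 147.9° gives UT at 173.70° from the x-axis; with |UT| = 10.8, T = (-29.424, -23.095). ∠UTD = 50.7° gives TD at 44.400° from the x-axis; with |TD| = 22.1, D = (-13.634, -7.6320). ∠TDW = 103.5° gives DW at -32.100° from the x-axis; with |DW| = 24.7, W = (7.2898, -20.758). Then |GW| = |W − G| = 16.821.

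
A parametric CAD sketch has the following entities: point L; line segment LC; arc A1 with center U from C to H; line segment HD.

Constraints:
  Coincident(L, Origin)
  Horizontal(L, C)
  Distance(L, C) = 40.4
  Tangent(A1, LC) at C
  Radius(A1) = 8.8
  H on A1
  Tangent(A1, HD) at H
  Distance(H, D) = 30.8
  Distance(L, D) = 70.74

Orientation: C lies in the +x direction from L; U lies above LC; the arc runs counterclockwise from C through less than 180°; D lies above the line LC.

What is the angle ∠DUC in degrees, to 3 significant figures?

133°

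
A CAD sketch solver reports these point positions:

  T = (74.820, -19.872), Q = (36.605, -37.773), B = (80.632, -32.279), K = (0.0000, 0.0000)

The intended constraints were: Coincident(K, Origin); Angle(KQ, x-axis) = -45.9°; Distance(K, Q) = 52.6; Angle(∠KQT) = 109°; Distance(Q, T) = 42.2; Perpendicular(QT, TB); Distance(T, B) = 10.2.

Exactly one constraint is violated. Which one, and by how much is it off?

Distance(T, B) = 10.2 — off by 3.50.

K = (0.00, 0.00) ✓; KQ at -45.90° ✓; |KQ| = 52.60 ✓; ∠KQT = 109.0° ✓; |QT| = 42.20 ✓; ∠(QT, TB) = 90.00° ✓; |TB| = 13.70 ✗.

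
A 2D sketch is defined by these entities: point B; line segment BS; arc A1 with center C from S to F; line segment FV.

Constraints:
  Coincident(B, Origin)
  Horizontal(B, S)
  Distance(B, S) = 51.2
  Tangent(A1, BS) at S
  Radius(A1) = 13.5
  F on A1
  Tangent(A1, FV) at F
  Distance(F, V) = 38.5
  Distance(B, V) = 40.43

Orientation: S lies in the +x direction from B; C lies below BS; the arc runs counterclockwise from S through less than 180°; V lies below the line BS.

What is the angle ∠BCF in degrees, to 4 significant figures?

21.66°

Checks: |CF| = 13.50 ✓; ∠(CF, FV) = 90.00° ✓; |FV| = 38.50 ✓; |BV| = 40.43 ✓.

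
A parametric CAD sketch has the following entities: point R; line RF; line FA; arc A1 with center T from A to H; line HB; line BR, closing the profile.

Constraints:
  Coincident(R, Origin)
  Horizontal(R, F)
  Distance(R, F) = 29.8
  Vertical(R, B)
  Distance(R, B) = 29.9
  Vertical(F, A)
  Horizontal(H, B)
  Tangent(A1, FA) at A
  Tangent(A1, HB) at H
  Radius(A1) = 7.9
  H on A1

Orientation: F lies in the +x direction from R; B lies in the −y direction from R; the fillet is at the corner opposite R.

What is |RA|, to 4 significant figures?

37.04

The virtual corner opposite R is at (29.80, -29.90). Since A1 is tangent to FA there, TA ⟂ FA and tangency of A1 to HB means the radius TH is perpendicular to HB, with radius 7.9, so the center T sits 7.9 in from both sides at T = (21.90, -22.00). That places the tangent points at A = (29.80, -22.00) on FA and H = (21.90, -29.90) on HB. Then |RA| = |A − R| = 37.04.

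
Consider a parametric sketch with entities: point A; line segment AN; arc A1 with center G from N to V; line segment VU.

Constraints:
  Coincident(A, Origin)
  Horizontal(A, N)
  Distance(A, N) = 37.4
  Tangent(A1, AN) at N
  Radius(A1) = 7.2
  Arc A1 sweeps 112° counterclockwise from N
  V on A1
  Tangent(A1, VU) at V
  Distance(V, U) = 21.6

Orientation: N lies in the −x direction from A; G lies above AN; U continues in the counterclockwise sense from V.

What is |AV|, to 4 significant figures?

32.28

A is at the origin; AN is horizontal with |AN| = 37.4 and N on the −x side, so N = (-37.40, 0.000). The tangent condition forces GN to be normal to AN, so G = N + (0, 7.2) = (-37.40, 7.200). On A1, N sits at bearing -90° from G; a 112° counterclockwise sweep puts V at bearing 22°, so V = G + 7.2·(cos 22°, sin 22°) = (-30.72, 9.897). Then |AV| = |V − A| = 32.28.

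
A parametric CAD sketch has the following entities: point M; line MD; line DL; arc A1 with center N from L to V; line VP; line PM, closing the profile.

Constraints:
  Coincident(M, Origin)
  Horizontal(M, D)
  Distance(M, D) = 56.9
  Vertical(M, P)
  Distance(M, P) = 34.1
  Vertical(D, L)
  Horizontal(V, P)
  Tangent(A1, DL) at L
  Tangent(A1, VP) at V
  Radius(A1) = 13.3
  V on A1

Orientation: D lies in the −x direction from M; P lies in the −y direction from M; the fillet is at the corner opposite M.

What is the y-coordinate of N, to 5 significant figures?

-20.800

M is at the origin; M and D share the same y with |MD| = 56.9 and D on the −x side, so D = (-56.900, 0.0000). MP is vertical with |MP| = 34.1 and P on the −y side, so P = (0.0000, -34.100). The virtual corner opposite M is at (-56.900, -34.100). The tangent condition forces NL to be normal to DL and the tangent condition forces NV to be normal to VP, with radius 13.3, so the center N sits 13.3 in from both sides at N = (-43.600, -20.800). So N.y = -20.800.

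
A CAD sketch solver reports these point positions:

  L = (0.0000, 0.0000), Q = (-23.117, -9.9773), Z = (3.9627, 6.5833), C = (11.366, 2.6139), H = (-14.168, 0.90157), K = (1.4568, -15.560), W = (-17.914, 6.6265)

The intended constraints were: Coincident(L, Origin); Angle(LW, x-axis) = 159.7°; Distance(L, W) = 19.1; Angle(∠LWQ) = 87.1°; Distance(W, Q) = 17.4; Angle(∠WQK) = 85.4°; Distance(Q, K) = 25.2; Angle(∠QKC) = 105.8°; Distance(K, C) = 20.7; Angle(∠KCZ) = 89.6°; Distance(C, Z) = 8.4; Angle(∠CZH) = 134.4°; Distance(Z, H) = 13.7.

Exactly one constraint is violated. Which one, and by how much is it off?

Distance(Z, H) = 13.7 — off by 5.30.

L = (0.00, 0.00) ✓; LW at 159.7° ✓; |LW| = 19.10 ✓; ∠LWQ = 87.10° ✓; |WQ| = 17.40 ✓; ∠WQK = 85.40° ✓; |QK| = 25.20 ✓; ∠QKC = 105.8° ✓; |KC| = 20.70 ✓; ∠KCZ = 89.60° ✓; |CZ| = 8.400 ✓; ∠CZH = 134.4° ✓; |ZH| = 19.00 ✗.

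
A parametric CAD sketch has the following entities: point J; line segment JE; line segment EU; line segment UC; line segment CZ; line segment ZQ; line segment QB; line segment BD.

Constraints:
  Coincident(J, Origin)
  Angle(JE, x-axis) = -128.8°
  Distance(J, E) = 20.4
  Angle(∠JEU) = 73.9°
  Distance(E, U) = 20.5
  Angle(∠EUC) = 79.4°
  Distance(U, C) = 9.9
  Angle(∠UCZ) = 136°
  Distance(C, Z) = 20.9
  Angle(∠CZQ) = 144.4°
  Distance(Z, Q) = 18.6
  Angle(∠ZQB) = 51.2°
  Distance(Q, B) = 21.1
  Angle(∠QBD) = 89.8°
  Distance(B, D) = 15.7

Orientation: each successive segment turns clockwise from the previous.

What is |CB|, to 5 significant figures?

22.778

J is at the origin; JE runs at -128.8° with length 20.4, so E = (-12.783, -15.898). ∠JEU = 73.9° gives EU at 125.10° from the x-axis; with |EU| = 20.5, U = (-24.570, 0.87357). ∠EUC = 79.4° gives UC at 24.500° from the x-axis; with |UC| = 9.9, C = (-15.562, 4.9790). ∠UCZ = 136.0° gives CZ at -19.500° from the x-axis; with |CZ| = 20.9, Z = (4.1395, -1.9975). ∠CZQ = 144.4° gives ZQ at -55.100° from the x-axis; with |ZQ| = 18.6, Q = (14.781, -17.252). ∠ZQB = 51.2° gives QB at 176.10° from the x-axis; with |QB| = 21.1, B = (-6.2697, -15.817). Then |CB| = |B − C| = 22.778.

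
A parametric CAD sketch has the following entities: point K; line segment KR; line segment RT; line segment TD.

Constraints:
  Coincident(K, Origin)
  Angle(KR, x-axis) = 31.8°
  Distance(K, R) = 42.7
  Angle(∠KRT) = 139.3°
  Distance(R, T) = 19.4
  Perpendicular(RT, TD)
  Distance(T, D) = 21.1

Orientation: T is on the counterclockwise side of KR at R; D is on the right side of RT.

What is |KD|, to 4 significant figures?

71.25

∠KRT = 139.3°, so RT runs at 31.8° + (180° − 139.3°) = 72.50° from the x-axis; with |RT| = 19.4, T = R + 19.4·(cos 72.50°, sin 72.50°) = (42.12, 41.00). RT is perpendicular to TD; with |TD| = 21.1 on the right of RT, D = T + 21.1·(0.9537, -0.3007) = (62.25, 34.66). Then |KD| = |D − K| = 71.25.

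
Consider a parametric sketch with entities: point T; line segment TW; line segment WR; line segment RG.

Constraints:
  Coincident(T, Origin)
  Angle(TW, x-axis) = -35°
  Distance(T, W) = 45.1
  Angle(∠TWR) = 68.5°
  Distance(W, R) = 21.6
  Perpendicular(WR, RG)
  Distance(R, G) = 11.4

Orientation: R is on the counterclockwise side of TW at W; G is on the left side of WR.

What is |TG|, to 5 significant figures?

30.980

∠TWR = 68.5°, so WR runs at -35.0° + (180° − 68.5°) = 76.500° from the x-axis; with |WR| = 21.6, R = W + 21.6·(cos 76.500°, sin 76.500°) = (41.986, -4.8651). The perpendicularity gives RG at right angles to WR; with |RG| = 11.4 on the left of WR, G = R + 11.4·(-0.97237, 0.23345) = (30.901, -2.2038). Then |TG| = |G − T| = 30.980.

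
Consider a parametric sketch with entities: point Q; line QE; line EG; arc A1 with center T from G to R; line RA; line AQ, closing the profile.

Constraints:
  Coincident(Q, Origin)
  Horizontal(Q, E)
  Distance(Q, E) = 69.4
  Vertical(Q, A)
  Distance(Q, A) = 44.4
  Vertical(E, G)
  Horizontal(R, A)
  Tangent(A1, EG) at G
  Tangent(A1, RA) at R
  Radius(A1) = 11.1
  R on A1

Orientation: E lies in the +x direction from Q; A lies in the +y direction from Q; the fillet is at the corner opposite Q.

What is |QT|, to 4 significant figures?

67.14

QA is vertical with |QA| = 44.4 and A on the +y side, so A = (0.000, 44.40). The virtual corner opposite Q is at (69.40, 44.40). Since A1 is tangent to EG there, TG ⟂ EG and the tangent condition forces TR to be normal to RA, with radius 11.1, so the center T sits 11.1 in from both sides at T = (58.30, 33.30). Then |QT| = |T − Q| = 67.14.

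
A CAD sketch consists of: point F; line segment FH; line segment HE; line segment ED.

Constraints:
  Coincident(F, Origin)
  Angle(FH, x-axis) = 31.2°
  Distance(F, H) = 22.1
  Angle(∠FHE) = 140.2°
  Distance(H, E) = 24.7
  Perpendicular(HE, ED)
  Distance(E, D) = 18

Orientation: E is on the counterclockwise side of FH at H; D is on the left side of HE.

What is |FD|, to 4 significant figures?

41.86

F is at the origin; FH runs at 31.2° with length 22.1, so H = 22.1·(cos 31.2°, sin 31.2°) = (18.90, 11.45). ∠FHE = 140.2°, so HE runs at 31.2° + (180° − 140.2°) = 71.00° from the x-axis; with |HE| = 24.7, E = H + 24.7·(cos 71.00°, sin 71.00°) = (26.95, 34.80). The perpendicularity gives ED at right angles to HE; with |ED| = 18.0 on the left of HE, D = E + 18.0·(-0.9455, 0.3256) = (9.926, 40.66). Then |FD| = |D − F| = 41.86.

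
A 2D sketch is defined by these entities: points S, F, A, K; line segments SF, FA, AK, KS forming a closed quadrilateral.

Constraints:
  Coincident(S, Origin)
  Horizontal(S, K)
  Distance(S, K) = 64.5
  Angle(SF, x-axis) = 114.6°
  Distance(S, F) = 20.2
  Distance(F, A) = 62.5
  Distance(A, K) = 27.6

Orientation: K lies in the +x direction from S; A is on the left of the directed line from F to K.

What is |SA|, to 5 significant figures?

59.398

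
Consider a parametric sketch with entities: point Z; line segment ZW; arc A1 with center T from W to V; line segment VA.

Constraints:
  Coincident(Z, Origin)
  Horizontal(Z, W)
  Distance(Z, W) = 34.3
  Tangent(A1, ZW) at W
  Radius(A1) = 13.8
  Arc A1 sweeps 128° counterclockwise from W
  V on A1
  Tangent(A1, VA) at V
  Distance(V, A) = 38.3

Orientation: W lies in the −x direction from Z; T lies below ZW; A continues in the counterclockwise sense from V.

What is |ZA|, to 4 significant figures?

56.75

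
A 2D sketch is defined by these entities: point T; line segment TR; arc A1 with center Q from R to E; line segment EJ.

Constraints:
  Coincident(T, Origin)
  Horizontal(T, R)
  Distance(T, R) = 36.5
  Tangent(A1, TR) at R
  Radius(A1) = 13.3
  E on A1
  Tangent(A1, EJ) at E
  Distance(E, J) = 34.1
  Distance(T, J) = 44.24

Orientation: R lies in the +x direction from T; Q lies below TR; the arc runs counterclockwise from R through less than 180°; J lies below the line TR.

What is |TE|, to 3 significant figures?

25.6

Checks: |QE| = 13.30 ✓; ∠(QE, EJ) = 90.00° ✓; |EJ| = 34.10 ✓; |TJ| = 44.24 ✓.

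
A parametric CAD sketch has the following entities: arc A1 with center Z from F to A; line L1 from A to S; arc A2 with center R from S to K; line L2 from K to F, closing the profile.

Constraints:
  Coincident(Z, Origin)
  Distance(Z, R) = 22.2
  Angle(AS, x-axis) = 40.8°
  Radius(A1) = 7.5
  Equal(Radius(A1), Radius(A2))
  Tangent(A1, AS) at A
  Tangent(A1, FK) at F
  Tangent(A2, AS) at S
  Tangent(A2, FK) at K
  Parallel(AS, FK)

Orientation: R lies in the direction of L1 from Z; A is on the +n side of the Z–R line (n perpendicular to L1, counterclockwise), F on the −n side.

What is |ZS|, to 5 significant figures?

23.433

Tangency of A1 to both parallel lines with radius 7.5 puts A and F at Z ± 7.5·n: A = (-4.9007, 5.6775), F = (4.9007, -5.6775). Equal radii place S and K the same way about R: S = R + 7.5·n = (11.905, 20.183), K = R − 7.5·n = (21.706, 8.8285). Then |ZS| = |S − Z| = 23.433.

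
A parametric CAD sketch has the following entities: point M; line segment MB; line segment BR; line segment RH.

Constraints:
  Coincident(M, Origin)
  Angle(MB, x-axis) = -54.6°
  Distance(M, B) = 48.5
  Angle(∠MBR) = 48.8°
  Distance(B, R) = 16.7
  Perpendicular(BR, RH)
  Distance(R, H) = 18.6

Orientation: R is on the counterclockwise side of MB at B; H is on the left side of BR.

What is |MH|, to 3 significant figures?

23.5

∠MBR = 48.8°, so BR runs at -54.6° + (180° − 48.8°) = 76.6° from the x-axis; with |BR| = 16.7, R = B + 16.7·(cos 76.6°, sin 76.6°) = (32.0, -23.3). The perpendicularity gives RH at right angles to BR; with |RH| = 18.6 on the left of BR, H = R + 18.6·(-0.973, 0.232) = (13.9, -19.0). Then |MH| = |H − M| = 23.5.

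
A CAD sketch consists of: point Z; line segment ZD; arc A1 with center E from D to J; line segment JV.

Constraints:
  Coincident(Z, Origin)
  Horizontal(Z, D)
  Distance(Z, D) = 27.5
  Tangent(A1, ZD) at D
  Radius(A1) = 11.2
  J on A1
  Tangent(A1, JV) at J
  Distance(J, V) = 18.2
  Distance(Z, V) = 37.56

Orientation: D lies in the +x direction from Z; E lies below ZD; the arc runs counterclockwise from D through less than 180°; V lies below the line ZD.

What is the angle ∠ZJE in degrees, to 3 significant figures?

128°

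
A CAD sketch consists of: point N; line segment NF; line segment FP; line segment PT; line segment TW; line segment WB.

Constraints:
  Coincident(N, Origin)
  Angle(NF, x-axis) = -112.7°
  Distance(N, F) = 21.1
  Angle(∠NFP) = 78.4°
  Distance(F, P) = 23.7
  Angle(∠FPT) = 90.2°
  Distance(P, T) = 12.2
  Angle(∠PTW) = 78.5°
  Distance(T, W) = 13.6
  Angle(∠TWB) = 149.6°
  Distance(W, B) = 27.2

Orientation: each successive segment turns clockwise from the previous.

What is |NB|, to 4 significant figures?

32.47

N is at the origin; NF runs at -112.7° with length 21.1, so F = (-8.143, -19.47). ∠NFP = 78.4° gives FP at 145.7° from the x-axis; with |FP| = 23.7, P = (-27.72, -6.110). ∠FPT = 90.2° gives PT at 55.90° from the x-axis; with |PT| = 12.2, T = (-20.88, 3.992). ∠PTW = 78.5° gives TW at -45.60° from the x-axis; with |TW| = 13.6, W = (-11.37, -5.724). ∠TWB = 149.6° gives WB at -76.00° from the x-axis; with |WB| = 27.2, B = (-4.786, -32.12). Then |NB| = |B − N| = 32.47.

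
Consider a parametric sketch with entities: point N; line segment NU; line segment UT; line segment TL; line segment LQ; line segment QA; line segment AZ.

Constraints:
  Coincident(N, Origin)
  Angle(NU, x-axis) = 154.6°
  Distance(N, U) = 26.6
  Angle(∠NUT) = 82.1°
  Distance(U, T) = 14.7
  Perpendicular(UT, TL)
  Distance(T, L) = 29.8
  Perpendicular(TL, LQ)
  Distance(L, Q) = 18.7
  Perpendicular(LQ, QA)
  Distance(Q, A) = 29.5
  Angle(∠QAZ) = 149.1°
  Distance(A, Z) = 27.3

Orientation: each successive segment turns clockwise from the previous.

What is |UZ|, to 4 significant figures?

25.20

N is at the origin; NU runs at 154.6° with length 26.6, so U = (-24.03, 11.41). ∠NUT = 82.1° gives UT at 56.70° from the x-axis; with |UT| = 14.7, T = (-15.96, 23.70). UT ⟂ TL, so TL runs at -33.30°; with |TL| = 29.8, L = (8.949, 7.335). The perpendicularity gives LQ at right angles to TL, so LQ runs at -123.3°; with |LQ| = 18.7, Q = (-1.318, -8.294). The perpendicularity gives QA at right angles to LQ, so QA runs at 146.7°; with |QA| = 29.5, A = (-25.97, 7.902). ∠QAZ = 149.1° gives AZ at 115.8° from the x-axis; with |AZ| = 27.3, Z = (-37.86, 32.48). Then |UZ| = |Z − U| = 25.20.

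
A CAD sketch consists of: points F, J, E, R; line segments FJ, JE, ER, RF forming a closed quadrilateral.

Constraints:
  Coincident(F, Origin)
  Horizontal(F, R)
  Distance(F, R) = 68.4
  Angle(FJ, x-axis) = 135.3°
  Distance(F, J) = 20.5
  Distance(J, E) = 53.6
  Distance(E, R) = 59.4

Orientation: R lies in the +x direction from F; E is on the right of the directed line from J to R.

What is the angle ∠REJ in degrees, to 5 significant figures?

96.229°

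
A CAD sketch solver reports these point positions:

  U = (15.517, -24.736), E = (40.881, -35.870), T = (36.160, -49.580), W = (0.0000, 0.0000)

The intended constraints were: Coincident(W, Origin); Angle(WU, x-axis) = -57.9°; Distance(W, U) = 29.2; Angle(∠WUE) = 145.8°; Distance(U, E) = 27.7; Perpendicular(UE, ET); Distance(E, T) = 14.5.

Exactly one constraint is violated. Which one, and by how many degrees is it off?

Perpendicular(UE, ET) — off by 4.70°.

W = (0.00, 0.00) ✓; WU at -57.90° ✓; |WU| = 29.20 ✓; ∠WUE = 145.8° ✓; |UE| = 27.70 ✓; ∠(UE, ET) = 85.30° ✗; |ET| = 14.50 ✓.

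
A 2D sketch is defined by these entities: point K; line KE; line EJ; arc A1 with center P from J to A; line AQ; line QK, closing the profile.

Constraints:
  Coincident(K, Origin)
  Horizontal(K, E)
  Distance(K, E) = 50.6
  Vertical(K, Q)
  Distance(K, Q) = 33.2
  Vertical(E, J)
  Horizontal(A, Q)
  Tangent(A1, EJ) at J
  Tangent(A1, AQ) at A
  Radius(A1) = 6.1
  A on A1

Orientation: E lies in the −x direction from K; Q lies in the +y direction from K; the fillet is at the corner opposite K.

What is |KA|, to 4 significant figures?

55.52

The virtual corner opposite K is at (-50.60, 33.20). Since A1 is tangent to EJ there, PJ ⟂ EJ and tangency of A1 to AQ means the radius PA is perpendicular to AQ, with radius 6.1, so the center P sits 6.1 in from both sides at P = (-44.50, 27.10). That places the tangent points at J = (-50.60, 27.10) on EJ and A = (-44.50, 33.20) on AQ. Then |KA| = |A − K| = 55.52.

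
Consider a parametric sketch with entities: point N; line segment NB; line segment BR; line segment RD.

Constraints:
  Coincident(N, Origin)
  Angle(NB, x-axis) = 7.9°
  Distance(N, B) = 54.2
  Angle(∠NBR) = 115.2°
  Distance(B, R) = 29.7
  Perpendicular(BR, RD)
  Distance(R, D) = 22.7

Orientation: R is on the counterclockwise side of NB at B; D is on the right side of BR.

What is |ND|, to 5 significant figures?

89.063

∠NBR = 115.2°, so BR runs at 7.9° + (180° − 115.2°) = 72.700° from the x-axis; with |BR| = 29.7, R = B + 29.7·(cos 72.700°, sin 72.700°) = (62.518, 35.806). BR ⟂ RD; with |RD| = 22.7 on the right of BR, D = R + 22.7·(0.95476, -0.29737) = (84.191, 29.055). Then |ND| = |D − N| = 89.063.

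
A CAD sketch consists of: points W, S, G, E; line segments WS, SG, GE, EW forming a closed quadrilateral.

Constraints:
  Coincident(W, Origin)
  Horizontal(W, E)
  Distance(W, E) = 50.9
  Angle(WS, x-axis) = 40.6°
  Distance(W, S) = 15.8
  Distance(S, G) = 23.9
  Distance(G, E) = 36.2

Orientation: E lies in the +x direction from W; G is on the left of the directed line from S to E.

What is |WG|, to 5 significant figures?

39.621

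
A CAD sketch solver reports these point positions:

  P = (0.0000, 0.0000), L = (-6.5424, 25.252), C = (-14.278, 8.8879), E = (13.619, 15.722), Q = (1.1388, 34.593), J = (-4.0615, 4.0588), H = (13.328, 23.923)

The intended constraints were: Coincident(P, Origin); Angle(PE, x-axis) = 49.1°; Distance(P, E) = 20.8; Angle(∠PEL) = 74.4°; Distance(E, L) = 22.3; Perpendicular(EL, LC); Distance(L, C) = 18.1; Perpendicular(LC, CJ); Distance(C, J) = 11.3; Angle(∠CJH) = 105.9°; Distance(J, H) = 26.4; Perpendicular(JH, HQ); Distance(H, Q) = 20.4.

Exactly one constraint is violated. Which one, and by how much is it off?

Distance(H, Q) = 20.4 — off by 4.20.

P = (0.00, 0.00) ✓; PE at 49.10° ✓; |PE| = 20.80 ✓; ∠PEL = 74.40° ✓; |EL| = 22.30 ✓; ∠(EL, LC) = 90.00° ✓; |LC| = 18.10 ✓; ∠(LC, CJ) = 90.00° ✓; |CJ| = 11.30 ✓; ∠CJH = 105.9° ✓; |JH| = 26.40 ✓; ∠(JH, HQ) = 90.00° ✓; |HQ| = 16.20 ✗.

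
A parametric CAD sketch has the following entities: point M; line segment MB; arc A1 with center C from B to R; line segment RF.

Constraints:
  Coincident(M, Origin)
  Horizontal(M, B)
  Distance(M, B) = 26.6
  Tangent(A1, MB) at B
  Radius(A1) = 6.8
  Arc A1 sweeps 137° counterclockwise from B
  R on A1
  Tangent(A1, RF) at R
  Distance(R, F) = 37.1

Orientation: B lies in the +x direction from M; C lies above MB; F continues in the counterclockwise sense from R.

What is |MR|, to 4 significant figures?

33.38

M is at the origin; MB is horizontal with |MB| = 26.6 and B on the +x side, so B = (26.60, 0.000). Tangency of A1 to MB means the radius CB is perpendicular to MB, so C = B + (0, 6.8) = (26.60, 6.800). On A1, B sits at bearing -90° from C; a 137° counterclockwise sweep puts R at bearing 47°, so R = C + 6.8·(cos 47°, sin 47°) = (31.24, 11.77). Then |MR| = |R − M| = 33.38.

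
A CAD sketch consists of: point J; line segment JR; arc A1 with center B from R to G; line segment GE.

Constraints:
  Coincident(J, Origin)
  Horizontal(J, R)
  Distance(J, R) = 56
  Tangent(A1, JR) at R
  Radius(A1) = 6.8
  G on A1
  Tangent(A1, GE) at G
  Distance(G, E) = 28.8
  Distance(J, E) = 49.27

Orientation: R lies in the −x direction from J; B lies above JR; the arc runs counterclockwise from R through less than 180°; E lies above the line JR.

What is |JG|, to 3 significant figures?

49.9

J is at the origin; J and R share the same y with |JR| = 56.0 and R on the −x side, so R = (-56.0, 0.00). Since A1 is tangent to JR there, BR ⟂ JR, so B = R + (0, 6.8) = (-56.0, 6.80). Since BG ⟂ GE (tangency), |BE| = √(6.8² + 28.8²) = 29.6 regardless of where G sits on A1. So E lies on both circle(J, 49.27) and circle(B, 29.6); the above-JR intersection is E = (-38.5, 30.7). G is the foot of the tangent from E: G = (-49.7, 4.16).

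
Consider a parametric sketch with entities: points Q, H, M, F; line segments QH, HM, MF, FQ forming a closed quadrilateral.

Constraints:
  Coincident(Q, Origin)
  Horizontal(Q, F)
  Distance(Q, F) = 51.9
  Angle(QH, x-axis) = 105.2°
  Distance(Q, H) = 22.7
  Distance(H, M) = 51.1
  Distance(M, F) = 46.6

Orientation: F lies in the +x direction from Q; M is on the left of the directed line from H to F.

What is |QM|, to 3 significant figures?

59.9

Checks: |HM| = 51.10 ✓; |MF| = 46.60 ✓.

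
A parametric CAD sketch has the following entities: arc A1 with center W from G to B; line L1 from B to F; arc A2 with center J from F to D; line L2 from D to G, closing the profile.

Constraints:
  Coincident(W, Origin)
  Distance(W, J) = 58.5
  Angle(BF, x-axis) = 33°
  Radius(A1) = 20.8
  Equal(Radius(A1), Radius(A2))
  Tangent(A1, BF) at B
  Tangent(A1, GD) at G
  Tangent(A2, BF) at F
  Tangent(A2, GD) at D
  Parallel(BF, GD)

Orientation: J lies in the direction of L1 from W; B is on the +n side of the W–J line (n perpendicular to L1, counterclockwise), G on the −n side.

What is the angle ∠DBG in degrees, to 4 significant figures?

54.58°

The slot axis is L1's direction at 33.0°, so u = (cos 33.0°, sin 33.0°) = (0.8387, 0.5446) and n = (−sin 33.0°, cos 33.0°) = (-0.5446, 0.8387). W is at the origin and J lies 58.5 along u from W, so J = 58.5·u = (49.06, 31.86). Tangency of A1 to both parallel lines with radius 20.8 puts B and G at W ± 20.8·n: B = (-11.33, 17.44), G = (11.33, -17.44). Equal radii place F and D the same way about J: F = J + 20.8·n = (37.73, 49.31), D = J − 20.8·n = (60.39, 14.42). Then cos ∠DBG = BD·BG / (|BD||BG|), giving 54.58°.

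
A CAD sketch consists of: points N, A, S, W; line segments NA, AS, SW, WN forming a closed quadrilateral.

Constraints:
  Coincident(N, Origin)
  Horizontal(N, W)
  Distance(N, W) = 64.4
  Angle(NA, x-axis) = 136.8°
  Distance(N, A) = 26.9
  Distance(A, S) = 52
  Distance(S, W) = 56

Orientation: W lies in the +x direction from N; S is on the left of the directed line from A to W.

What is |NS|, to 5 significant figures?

49.568

N is at the origin; NW is horizontal with |NW| = 64.4 and W in +x, so W = (64.4, 0). NA runs at 136.8° with |NA| = 26.9, so A = (-19.609, 18.414). S is determined by |AS| = 52.0 and |SW| = 56.0 together: it lies at the intersection of circle(A, 52.0) and circle(W, 56.0). With |AW| = 86.004, the foot of the radical line on AW is 40.490 from A and the perpendicular offset is √(52.0² − 40.490²) = 32.627. Taking the left-of-AW solution: S = (26.928, 41.615).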